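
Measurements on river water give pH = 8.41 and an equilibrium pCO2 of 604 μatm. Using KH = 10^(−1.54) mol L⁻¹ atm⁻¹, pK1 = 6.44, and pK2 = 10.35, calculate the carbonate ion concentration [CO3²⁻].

[CO2*] = KH · pCO2 = 10^(−1.54) × 604×10^-6 = 1.742×10^-5 mol/L
α₀ = 1/(1 + K1/[H⁺] + K1K2/[H⁺]²) = 1/(1 + 10^+1.97 + 10^+0.03) = 0.01048
DIC = [CO2*]/α₀ = 1.742×10^-5 / 0.01048 = 1.662 mmol/L
[CO3²⁻] = α₂·DIC; α₂ = 0.01123, so [CO3²⁻] = 0.01123 × 1.662 = 0.0187 mmol/L = 18.7 μmol/L

[CO3²⁻] = 18.7 μmol/L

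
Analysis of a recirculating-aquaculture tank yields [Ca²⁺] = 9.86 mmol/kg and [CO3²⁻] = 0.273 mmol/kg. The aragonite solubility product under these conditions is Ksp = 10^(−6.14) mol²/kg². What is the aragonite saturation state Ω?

Ω = 3.72

Ksp = 10^(−6.14) = 7.244×10^-7
Ω = [Ca²⁺][CO3²⁻]/Ksp = (9.86×10^-3)(0.273×10^-3) / 7.244×10^-7 = 3.72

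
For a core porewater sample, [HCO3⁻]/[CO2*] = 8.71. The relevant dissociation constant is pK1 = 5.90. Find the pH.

pH = 6.84

From K1 = [H⁺][HCO3⁻]/[CO2*]:  pH = pK1 + log₁₀([HCO3⁻]/[CO2*])
log₁₀(8.71) = +0.940
pH = 5.90 + (+0.940) = 6.84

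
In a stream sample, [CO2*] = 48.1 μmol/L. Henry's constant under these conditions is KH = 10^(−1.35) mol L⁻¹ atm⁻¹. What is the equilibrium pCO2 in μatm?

pCO2 = 1080 μatm

KH = 10^(−1.35) = 4.467×10^-2 mol L⁻¹ atm⁻¹
pCO2 = [CO2*]/KH = 48.1×10^-6 / 4.467×10^-2 = 1.08×10^-3 atm = 1080 μatm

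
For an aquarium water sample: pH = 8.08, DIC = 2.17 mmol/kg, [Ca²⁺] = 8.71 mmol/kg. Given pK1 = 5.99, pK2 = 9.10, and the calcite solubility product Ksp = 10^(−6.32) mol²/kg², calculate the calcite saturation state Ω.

Ω = 3.42

α₂ = 1 / (1 + [H⁺]/K2 + [H⁺]²/(K1K2)) = 1 / (1 + 10^+1.02 + 10^-1.07)
   = 1 / (1 + 10.471 + 0.085114) = 1/11.556 = 0.08653
[CO3²⁻] = α₂ × DIC = 0.08653 × 2.17 = 0.1878 mmol/kg
Ksp = 10^(−6.32) = 4.786×10^-7
Ω = [Ca²⁺][CO3²⁻]/Ksp = (8.71×10^-3)(1.878×10^-4) / 4.786×10^-7 = 3.42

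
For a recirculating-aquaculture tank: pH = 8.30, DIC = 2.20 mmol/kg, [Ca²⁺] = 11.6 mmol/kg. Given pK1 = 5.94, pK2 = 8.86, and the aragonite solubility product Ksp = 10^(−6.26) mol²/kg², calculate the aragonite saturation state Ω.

Ω = 9.99

α₂ = 1 / (1 + [H⁺]/K2 + [H⁺]²/(K1K2)) = 1 / (1 + 10^+0.56 + 10^-1.80)
   = 1 / (1 + 3.6308 + 0.015849) = 1/4.6466 = 0.2152
[CO3²⁻] = α₂ × DIC = 0.2152 × 2.20 = 0.4735 mmol/kg
Ksp = 10^(−6.26) = 5.495×10^-7
Ω = [Ca²⁺][CO3²⁻]/Ksp = (11.6×10^-3)(4.735×10^-4) / 5.495×10^-7 = 9.99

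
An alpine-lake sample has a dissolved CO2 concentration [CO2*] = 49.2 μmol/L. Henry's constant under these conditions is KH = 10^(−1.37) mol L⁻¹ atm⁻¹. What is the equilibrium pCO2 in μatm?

pCO2 = 1150 μatm

KH = 10^(−1.37) = 4.266×10^-2 mol L⁻¹ atm⁻¹
pCO2 = [CO2*]/KH = 49.2×10^-6 / 4.266×10^-2 = 1.15×10^-3 atm = 1150 μatm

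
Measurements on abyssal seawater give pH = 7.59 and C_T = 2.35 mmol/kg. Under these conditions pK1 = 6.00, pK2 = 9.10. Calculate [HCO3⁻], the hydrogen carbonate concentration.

[HCO3⁻] = 2.22 mmol/kg

α₁ = 1 / (1 + [H⁺]/K1 + K2/[H⁺]) = 1 / (1 + 10^-1.59 + 10^-1.51)
   = 1 / (1 + 0.025704 + 0.030903) = 1/1.0566 = 0.9464
[HCO3⁻] = α₁ × DIC = 0.9464 × 2.35 = 2.22 mmol/kg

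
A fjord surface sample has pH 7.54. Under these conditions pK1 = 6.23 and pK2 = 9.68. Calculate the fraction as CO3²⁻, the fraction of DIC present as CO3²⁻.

α₂ = 0.00686

α₂ = 1 / (1 + [H⁺]/K2 + [H⁺]²/(K1K2)) = 1 / (1 + 10^+2.14 + 10^+0.83)
   = 1 / (1 + 138.04 + 6.7608) = 1/145.80 = 0.006859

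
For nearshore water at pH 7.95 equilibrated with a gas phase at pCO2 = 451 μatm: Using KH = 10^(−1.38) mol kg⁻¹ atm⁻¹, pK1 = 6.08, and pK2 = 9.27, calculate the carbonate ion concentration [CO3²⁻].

[CO2*] = KH · pCO2 = 10^(−1.38) × 451×10^-6 = 1.880×10^-5 mol/kg
α₀ = 1/(1 + K1/[H⁺] + K1K2/[H⁺]²) = 1/(1 + 10^+1.87 + 10^+0.55) = 0.01271
DIC = [CO2*]/α₀ = 1.880×10^-5 / 0.01271 = 1.479 mmol/kg
[CO3²⁻] = α₂·DIC; α₂ = 0.04510, so [CO3²⁻] = 0.04510 × 1.479 = 0.0667 mmol/kg

[CO3²⁻] = 0.0667 mmol/kg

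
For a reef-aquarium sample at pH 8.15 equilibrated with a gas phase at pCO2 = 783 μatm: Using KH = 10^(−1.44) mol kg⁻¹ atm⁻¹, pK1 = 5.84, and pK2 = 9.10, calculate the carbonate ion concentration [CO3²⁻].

[CO3²⁻] = 0.651 mmol/kg

[CO2*] = KH · pCO2 = 10^(−1.44) × 783×10^-6 = 2.843×10^-5 mol/kg
α₀ = 1/(1 + K1/[H⁺] + K1K2/[H⁺]²) = 1/(1 + 10^+2.31 + 10^+1.36) = 0.004384
DIC = [CO2*]/α₀ = 2.843×10^-5 / 0.004384 = 6.484 mmol/kg
[CO3²⁻] = α₂·DIC; α₂ = 0.1004, so [CO3²⁻] = 0.1004 × 6.484 = 0.651 mmol/kg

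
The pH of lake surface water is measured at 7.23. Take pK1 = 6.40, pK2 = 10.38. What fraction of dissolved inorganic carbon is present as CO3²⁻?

α₂ = 0.000616

α₂ = 1 / (1 + [H⁺]/K2 + [H⁺]²/(K1K2)) = 1 / (1 + 10^+3.15 + 10^+2.32)
   = 1 / (1 + 1412.5 + 208.93) = 1/1622.5 = 0.0006163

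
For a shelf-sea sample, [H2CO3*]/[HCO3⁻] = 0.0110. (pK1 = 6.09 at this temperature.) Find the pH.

From K1 = [H⁺][HCO3⁻]/[H2CO3*]:  pH = pK1 − log₁₀([H2CO3*]/[HCO3⁻])
log₁₀(0.0110) = -1.959
pH = 6.09 − (-1.959) = 8.05

pH = 8.05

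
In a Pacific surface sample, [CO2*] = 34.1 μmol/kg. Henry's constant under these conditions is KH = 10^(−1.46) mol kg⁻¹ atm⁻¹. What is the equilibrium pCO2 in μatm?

KH = 10^(−1.46) = 3.467×10^-2 mol kg⁻¹ atm⁻¹
pCO2 = [CO2*]/KH = 34.1×10^-6 / 3.467×10^-2 = 9.83×10^-4 atm = 983 μatm

pCO2 = 983 μatm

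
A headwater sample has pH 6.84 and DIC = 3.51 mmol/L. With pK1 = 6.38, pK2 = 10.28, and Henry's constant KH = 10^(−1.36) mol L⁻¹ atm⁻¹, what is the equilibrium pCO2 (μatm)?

α₀ = 1 / (1 + K1/[H⁺] + K1K2/[H⁺]²) = 1 / (1 + 10^+0.46 + 10^-2.98)
   = 1 / (1 + 2.8840 + 0.0010471) = 1/3.8851 = 0.2574
[CO2*] = α₀ × DIC = 0.2574 × 3.51 = 0.9035 mmol/L
pCO2 = [CO2*]/KH = 9.035×10^-4 / 4.365×10^-2 = 2.07×10^4 μatm

pCO2 = 2.07×10^4 μatm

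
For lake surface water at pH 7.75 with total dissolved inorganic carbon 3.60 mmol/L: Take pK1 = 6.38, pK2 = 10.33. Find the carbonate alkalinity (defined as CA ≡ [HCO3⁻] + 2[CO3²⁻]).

CA = [HCO3⁻] + 2[CO3²⁻] = (α₁ + 2α₂)·DIC
At pH 7.75: [H⁺]/K1 = 10^-1.37 = 0.042658, K2/[H⁺] = 10^-2.58 = 0.0026303
α₁ = 1/(1 + 0.042658 + 0.0026303) = 1/1.0453 = 0.9567; α₂ = α₁·K2/[H⁺] = 0.002516
α₁ + 2α₂ = 0.9617
CA = 0.9617 × 3.60 = 3.46 mmol/L

CA = 3.46 mmol/L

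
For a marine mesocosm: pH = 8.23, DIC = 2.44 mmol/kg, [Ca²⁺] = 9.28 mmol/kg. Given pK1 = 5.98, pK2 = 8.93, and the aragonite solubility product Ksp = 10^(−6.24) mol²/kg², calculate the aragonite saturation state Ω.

α₂ = 1 / (1 + [H⁺]/K2 + [H⁺]²/(K1K2)) = 1 / (1 + 10^+0.70 + 10^-1.55)
   = 1 / (1 + 5.0119 + 0.028184) = 1/6.0401 = 0.1656
[CO3²⁻] = α₂ × DIC = 0.1656 × 2.44 = 0.4040 mmol/kg
Ksp = 10^(−6.24) = 5.754×10^-7
Ω = [Ca²⁺][CO3²⁻]/Ksp = (9.28×10^-3)(4.040×10^-4) / 5.754×10^-7 = 6.51

Ω = 6.51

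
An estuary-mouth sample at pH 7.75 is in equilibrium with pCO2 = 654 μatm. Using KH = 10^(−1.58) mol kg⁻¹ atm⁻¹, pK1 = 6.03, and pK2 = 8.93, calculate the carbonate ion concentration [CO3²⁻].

[CO2*] = KH · pCO2 = 10^(−1.58) × 654×10^-6 = 1.720×10^-5 mol/kg
α₀ = 1/(1 + K1/[H⁺] + K1K2/[H⁺]²) = 1/(1 + 10^+1.72 + 10^+0.54) = 0.01756
DIC = [CO2*]/α₀ = 1.720×10^-5 / 0.01756 = 0.9796 mmol/kg
[CO3²⁻] = α₂·DIC; α₂ = 0.06089, so [CO3²⁻] = 0.06089 × 0.9796 = 0.0596 mmol/kg

[CO3²⁻] = 0.0596 mmol/kg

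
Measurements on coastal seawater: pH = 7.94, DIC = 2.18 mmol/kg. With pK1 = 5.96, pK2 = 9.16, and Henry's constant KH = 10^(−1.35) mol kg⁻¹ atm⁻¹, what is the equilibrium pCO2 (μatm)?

pCO2 = 477 μatm

α₀ = 1 / (1 + K1/[H⁺] + K1K2/[H⁺]²) = 1 / (1 + 10^+1.98 + 10^+0.76)
   = 1 / (1 + 95.499 + 5.7544) = 1/102.25 = 0.009780
[CO2*] = α₀ × DIC = 0.009780 × 2.18 = 0.02132 mmol/kg
pCO2 = [CO2*]/KH = 2.132×10^-5 / 4.467×10^-2 = 477 μatm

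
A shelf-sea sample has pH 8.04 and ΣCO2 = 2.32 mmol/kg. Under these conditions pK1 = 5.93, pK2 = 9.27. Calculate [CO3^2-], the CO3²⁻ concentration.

α₂ = 1 / (1 + [H⁺]/K2 + [H⁺]²/(K1K2)) = 1 / (1 + 10^+1.23 + 10^-0.88)
   = 1 / (1 + 16.982 + 0.13183) = 1/18.114 = 0.05521
[CO3²⁻] = α₂ × DIC = 0.05521 × 2.32 = 0.128 mmol/kg

[CO3²⁻] = 0.128 mmol/kg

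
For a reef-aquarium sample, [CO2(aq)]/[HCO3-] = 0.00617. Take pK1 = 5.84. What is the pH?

From K1 = [H⁺][HCO3-]/[CO2(aq)]:  pH = pK1 − log₁₀([CO2(aq)]/[HCO3-])
log₁₀(0.00617) = -2.210
pH = 5.84 − (-2.210) = 8.05

pH = 8.05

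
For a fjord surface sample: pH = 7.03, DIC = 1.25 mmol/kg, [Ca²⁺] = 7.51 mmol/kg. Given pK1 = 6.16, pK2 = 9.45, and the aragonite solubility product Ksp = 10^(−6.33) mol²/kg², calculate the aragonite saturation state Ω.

Ω = 0.0670

α₂ = 1 / (1 + [H⁺]/K2 + [H⁺]²/(K1K2)) = 1 / (1 + 10^+2.42 + 10^+1.55)
   = 1 / (1 + 263.03 + 35.481) = 1/299.51 = 0.003339
[CO3²⁻] = α₂ × DIC = 0.003339 × 1.25 = 0.004174 mmol/kg = 4.174 μmol/kg
Ksp = 10^(−6.33) = 4.677×10^-7
Ω = [Ca²⁺][CO3²⁻]/Ksp = (7.51×10^-3)(4.174×10^-6) / 4.677×10^-7 = 0.0670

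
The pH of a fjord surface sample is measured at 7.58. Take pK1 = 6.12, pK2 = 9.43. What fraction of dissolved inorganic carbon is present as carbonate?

α₂ = 1 / (1 + [H⁺]/K2 + [H⁺]²/(K1K2)) = 1 / (1 + 10^+1.85 + 10^+0.39)
   = 1 / (1 + 70.795 + 2.4547) = 1/74.249 = 0.01347

α₂ = 0.0135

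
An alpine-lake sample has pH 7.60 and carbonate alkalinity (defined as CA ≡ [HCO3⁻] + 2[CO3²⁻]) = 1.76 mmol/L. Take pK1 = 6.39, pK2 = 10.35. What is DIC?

CA = [HCO3⁻] + 2[CO3²⁻] = (α₁ + 2α₂)·DIC
At pH 7.60: [H⁺]/K1 = 10^-1.21 = 0.061660, K2/[H⁺] = 10^-2.75 = 0.0017783
α₁ = 1/(1 + 0.061660 + 0.0017783) = 1/1.0634 = 0.9403; α₂ = α₁·K2/[H⁺] = 0.001672
α₁ + 2α₂ = 0.9437
DIC = CA / (α₁ + 2α₂) = 1.76 / 0.9437 = 1.87 mmol/L

DIC = 1.87 mmol/L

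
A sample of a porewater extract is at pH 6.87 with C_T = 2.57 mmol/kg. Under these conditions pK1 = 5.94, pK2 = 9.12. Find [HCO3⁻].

[HCO3⁻] = 2.29 mmol/kg

α₁ = 1 / (1 + [H⁺]/K1 + K2/[H⁺]) = 1 / (1 + 10^-0.93 + 10^-2.25)
   = 1 / (1 + 0.11749 + 0.0056234) = 1/1.1231 = 0.8904
[HCO3⁻] = α₁ × DIC = 0.8904 × 2.57 = 2.29 mmol/kg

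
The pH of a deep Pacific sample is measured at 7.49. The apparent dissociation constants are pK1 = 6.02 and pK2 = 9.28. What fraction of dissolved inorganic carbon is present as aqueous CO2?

α₀ = 1 / (1 + K1/[H⁺] + K1K2/[H⁺]²) = 1 / (1 + 10^+1.47 + 10^-0.32)
   = 1 / (1 + 29.512 + 0.47863) = 1/30.991 = 0.03227

α₀ = 0.0323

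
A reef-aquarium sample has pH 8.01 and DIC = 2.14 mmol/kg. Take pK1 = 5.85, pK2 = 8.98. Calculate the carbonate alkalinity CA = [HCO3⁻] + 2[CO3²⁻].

CA = [HCO3⁻] + 2[CO3²⁻] = (α₁ + 2α₂)·DIC
At pH 8.01: [H⁺]/K1 = 10^-2.16 = 0.0069183, K2/[H⁺] = 10^-0.97 = 0.10715
α₁ = 1/(1 + 0.0069183 + 0.10715) = 1/1.1141 = 0.8976; α₂ = α₁·K2/[H⁺] = 0.09618
α₁ + 2α₂ = 1.0900
CA = 1.0900 × 2.14 = 2.33 mmol/kg

CA = 2.33 mmol/kg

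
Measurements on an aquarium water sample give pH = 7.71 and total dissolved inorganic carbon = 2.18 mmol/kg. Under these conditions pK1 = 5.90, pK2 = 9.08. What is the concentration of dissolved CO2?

[CO2*] = 0.0319 mmol/kg

α₀ = 1 / (1 + K1/[H⁺] + K1K2/[H⁺]²) = 1 / (1 + 10^+1.81 + 10^+0.44)
   = 1 / (1 + 64.565 + 2.7542) = 1/68.320 = 0.01464
[CO2*] = α₀ × DIC = 0.01464 × 2.18 = 0.0319 mmol/kg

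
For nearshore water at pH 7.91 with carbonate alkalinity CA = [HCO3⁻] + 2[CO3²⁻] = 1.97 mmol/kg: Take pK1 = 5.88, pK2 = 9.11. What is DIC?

CA = [HCO3⁻] + 2[CO3²⁻] = (α₁ + 2α₂)·DIC
At pH 7.91: [H⁺]/K1 = 10^-2.03 = 0.0093325, K2/[H⁺] = 10^-1.20 = 0.063096
α₁ = 1/(1 + 0.0093325 + 0.063096) = 1/1.0724 = 0.9325; α₂ = α₁·K2/[H⁺] = 0.05883
α₁ + 2α₂ = 1.0501
DIC = CA / (α₁ + 2α₂) = 1.97 / 1.0501 = 1.88 mmol/kg

DIC = 1.88 mmol/kg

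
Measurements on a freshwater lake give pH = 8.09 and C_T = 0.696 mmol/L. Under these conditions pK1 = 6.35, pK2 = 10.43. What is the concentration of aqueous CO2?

[CO2*] = 12.4 μmol/L

α₀ = 1 / (1 + K1/[H⁺] + K1K2/[H⁺]²) = 1 / (1 + 10^+1.74 + 10^-0.60)
   = 1 / (1 + 54.954 + 0.25119) = 1/56.205 = 0.01779
[CO2*] = α₀ × DIC = 0.01779 × 0.696 = 0.0124 mmol/L = 12.4 μmol/L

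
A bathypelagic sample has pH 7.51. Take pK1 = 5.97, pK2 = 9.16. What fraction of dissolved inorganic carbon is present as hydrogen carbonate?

α₁ = 0.951

α₁ = 1 / (1 + [H⁺]/K1 + K2/[H⁺]) = 1 / (1 + 10^-1.54 + 10^-1.65)
   = 1 / (1 + 0.028840 + 0.022387) = 1/1.0512 = 0.9513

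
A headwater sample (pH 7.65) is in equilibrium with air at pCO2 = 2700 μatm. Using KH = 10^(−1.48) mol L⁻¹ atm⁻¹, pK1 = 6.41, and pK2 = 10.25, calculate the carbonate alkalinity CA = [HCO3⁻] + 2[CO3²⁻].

[CO2*] = KH · pCO2 = 10^(−1.48) × 2700×10^-6 = 8.941×10^-5 mol/L
α₀ = 1/(1 + K1/[H⁺] + K1K2/[H⁺]²) = 1/(1 + 10^+1.24 + 10^-1.36) = 0.05428
DIC = [CO2*]/α₀ = 8.941×10^-5 / 0.05428 = 1.647 mmol/L
CA = (α₁ + 2α₂)·DIC = (0.9433 + 2×0.002370) × 1.647 = 1.56 mmol/L

CA = 1.56 mmol/L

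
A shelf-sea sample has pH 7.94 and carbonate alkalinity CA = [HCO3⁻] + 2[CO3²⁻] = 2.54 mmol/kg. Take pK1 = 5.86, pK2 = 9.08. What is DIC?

DIC = 2.40 mmol/kg

CA = [HCO3⁻] + 2[CO3²⁻] = (α₁ + 2α₂)·DIC
At pH 7.94: [H⁺]/K1 = 10^-2.08 = 0.0083176, K2/[H⁺] = 10^-1.14 = 0.072444
α₁ = 1/(1 + 0.0083176 + 0.072444) = 1/1.0808 = 0.9253; α₂ = α₁·K2/[H⁺] = 0.06703
α₁ + 2α₂ = 1.0593
DIC = CA / (α₁ + 2α₂) = 2.54 / 1.0593 = 2.40 mmol/kg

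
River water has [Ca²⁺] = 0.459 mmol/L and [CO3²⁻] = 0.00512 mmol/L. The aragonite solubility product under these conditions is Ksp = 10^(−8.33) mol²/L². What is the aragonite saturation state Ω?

Ω = 0.502

Ksp = 10^(−8.33) = 4.677×10^-9
Ω = [Ca²⁺][CO3²⁻]/Ksp = (0.459×10^-3)(0.00512×10^-3) / 4.677×10^-9 = 0.502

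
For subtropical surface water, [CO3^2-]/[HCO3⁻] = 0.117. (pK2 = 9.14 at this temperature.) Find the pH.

From K2 = [H⁺][CO3^2-]/[HCO3⁻]:  pH = pK2 + log₁₀([CO3^2-]/[HCO3⁻])
log₁₀(0.117) = -0.932
pH = 9.14 + (-0.932) = 8.21

pH = 8.21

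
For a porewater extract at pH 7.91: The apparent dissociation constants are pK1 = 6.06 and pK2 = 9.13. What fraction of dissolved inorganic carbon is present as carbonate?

α₂ = 1 / (1 + [H⁺]/K2 + [H⁺]²/(K1K2)) = 1 / (1 + 10^+1.22 + 10^-0.63)
   = 1 / (1 + 16.596 + 0.23442) = 1/17.830 = 0.05608

α₂ = 0.0561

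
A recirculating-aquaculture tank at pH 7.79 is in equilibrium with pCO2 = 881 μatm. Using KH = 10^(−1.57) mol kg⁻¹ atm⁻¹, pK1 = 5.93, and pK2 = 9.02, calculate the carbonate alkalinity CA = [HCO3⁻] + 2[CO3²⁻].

CA = 1.92 mmol/kg

[CO2*] = KH · pCO2 = 10^(−1.57) × 881×10^-6 = 2.371×10^-5 mol/kg
α₀ = 1/(1 + K1/[H⁺] + K1K2/[H⁺]²) = 1/(1 + 10^+1.86 + 10^+0.63) = 0.01287
DIC = [CO2*]/α₀ = 2.371×10^-5 / 0.01287 = 1.843 mmol/kg
CA = (α₁ + 2α₂)·DIC = (0.9322 + 2×0.05489) × 1.843 = 1.92 mmol/kg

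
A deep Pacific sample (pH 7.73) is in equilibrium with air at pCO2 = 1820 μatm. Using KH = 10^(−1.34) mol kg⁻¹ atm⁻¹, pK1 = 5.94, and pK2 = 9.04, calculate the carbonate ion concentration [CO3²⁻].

[CO2*] = KH · pCO2 = 10^(−1.34) × 1820×10^-6 = 8.319×10^-5 mol/kg
α₀ = 1/(1 + K1/[H⁺] + K1K2/[H⁺]²) = 1/(1 + 10^+1.79 + 10^+0.48) = 0.01523
DIC = [CO2*]/α₀ = 8.319×10^-5 / 0.01523 = 5.464 mmol/kg
[CO3²⁻] = α₂·DIC; α₂ = 0.04598, so [CO3²⁻] = 0.04598 × 5.464 = 0.251 mmol/kg

[CO3²⁻] = 0.251 mmol/kg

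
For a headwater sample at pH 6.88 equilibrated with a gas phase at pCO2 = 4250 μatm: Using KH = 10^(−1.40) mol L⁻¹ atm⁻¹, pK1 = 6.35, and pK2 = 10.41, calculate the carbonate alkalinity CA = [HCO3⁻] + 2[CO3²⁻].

CA = 0.574 mmol/L

[CO2*] = KH · pCO2 = 10^(−1.40) × 4250×10^-6 = 1.692×10^-4 mol/L
α₀ = 1/(1 + K1/[H⁺] + K1K2/[H⁺]²) = 1/(1 + 10^+0.53 + 10^-3.00) = 0.2278
DIC = [CO2*]/α₀ = 1.692×10^-4 / 0.2278 = 0.7427 mmol/L
CA = (α₁ + 2α₂)·DIC = (0.7720 + 2×0.0002278) × 0.7427 = 0.574 mmol/L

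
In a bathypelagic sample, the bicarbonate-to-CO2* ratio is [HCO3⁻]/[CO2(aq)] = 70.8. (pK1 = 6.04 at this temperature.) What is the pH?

pH = 7.89

From K1 = [H⁺][HCO3⁻]/[CO2(aq)]:  pH = pK1 + log₁₀([HCO3⁻]/[CO2(aq)])
log₁₀(70.8) = +1.850
pH = 6.04 + (+1.850) = 7.89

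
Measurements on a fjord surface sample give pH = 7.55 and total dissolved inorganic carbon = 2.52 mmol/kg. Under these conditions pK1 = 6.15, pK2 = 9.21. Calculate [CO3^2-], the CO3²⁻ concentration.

α₂ = 1 / (1 + [H⁺]/K2 + [H⁺]²/(K1K2)) = 1 / (1 + 10^+1.66 + 10^+0.26)
   = 1 / (1 + 45.709 + 1.8197) = 1/48.529 = 0.02061
[CO3²⁻] = α₂ × DIC = 0.02061 × 2.52 = 0.0519 mmol/kg

[CO3²⁻] = 0.0519 mmol/kg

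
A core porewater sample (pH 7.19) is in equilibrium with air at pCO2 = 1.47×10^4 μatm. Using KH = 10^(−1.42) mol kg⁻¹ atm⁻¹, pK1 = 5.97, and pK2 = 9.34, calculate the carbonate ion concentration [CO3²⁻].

[CO3²⁻] = 0.0657 mmol/kg

[CO2*] = KH · pCO2 = 10^(−1.42) × 1.47×10^4×10^-6 = 5.589×10^-4 mol/kg
α₀ = 1/(1 + K1/[H⁺] + K1K2/[H⁺]²) = 1/(1 + 10^+1.22 + 10^-0.93) = 0.05645
DIC = [CO2*]/α₀ = 5.589×10^-4 / 0.05645 = 9.900 mmol/kg
[CO3²⁻] = α₂·DIC; α₂ = 0.006633, so [CO3²⁻] = 0.006633 × 9.900 = 0.0657 mmol/kg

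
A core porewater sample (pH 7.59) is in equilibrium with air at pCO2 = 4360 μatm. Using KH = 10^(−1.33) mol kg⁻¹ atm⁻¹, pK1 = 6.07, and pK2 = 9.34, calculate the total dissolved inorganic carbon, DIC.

[CO2*] = KH · pCO2 = 10^(−1.33) × 4360×10^-6 = 2.039×10^-4 mol/kg
α₀ = 1/(1 + K1/[H⁺] + K1K2/[H⁺]²) = 1/(1 + 10^+1.52 + 10^-0.23) = 0.02882
DIC = [CO2*]/α₀ = 2.039×10^-4 / 0.02882 = 7.08 mmol/kg

DIC = 7.08 mmol/kg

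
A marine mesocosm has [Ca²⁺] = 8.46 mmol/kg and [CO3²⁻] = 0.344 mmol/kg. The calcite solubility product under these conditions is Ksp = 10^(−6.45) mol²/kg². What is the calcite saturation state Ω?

Ksp = 10^(−6.45) = 3.548×10^-7
Ω = [Ca²⁺][CO3²⁻]/Ksp = (8.46×10^-3)(0.344×10^-3) / 3.548×10^-7 = 8.20

Ω = 8.20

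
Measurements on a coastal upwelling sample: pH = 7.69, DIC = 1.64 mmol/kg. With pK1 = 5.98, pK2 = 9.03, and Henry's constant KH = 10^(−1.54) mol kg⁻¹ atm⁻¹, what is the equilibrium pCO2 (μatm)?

pCO2 = 1040 μatm

α₀ = 1 / (1 + K1/[H⁺] + K1K2/[H⁺]²) = 1 / (1 + 10^+1.71 + 10^+0.37)
   = 1 / (1 + 51.286 + 2.3442) = 1/54.630 = 0.01830
[CO2*] = α₀ × DIC = 0.01830 × 1.64 = 0.03002 mmol/kg
pCO2 = [CO2*]/KH = 3.002×10^-5 / 2.884×10^-2 = 1040 μatm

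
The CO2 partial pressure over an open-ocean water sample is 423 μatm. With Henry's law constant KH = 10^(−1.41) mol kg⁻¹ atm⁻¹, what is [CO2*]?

[CO2*] = 16.5 μmol/kg

KH = 10^(−1.41) = 3.890×10^-2 mol kg⁻¹ atm⁻¹
[CO2*] = KH · pCO2 = 3.890×10^-2 × 423×10^-6 atm = 1.65×10^-5 mol/kg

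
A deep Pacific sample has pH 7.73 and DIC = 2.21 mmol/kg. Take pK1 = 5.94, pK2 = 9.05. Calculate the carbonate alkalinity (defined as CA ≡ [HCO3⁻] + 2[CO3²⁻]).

CA = [HCO3⁻] + 2[CO3²⁻] = (α₁ + 2α₂)·DIC
At pH 7.73: [H⁺]/K1 = 10^-1.79 = 0.016218, K2/[H⁺] = 10^-1.32 = 0.047863
α₁ = 1/(1 + 0.016218 + 0.047863) = 1/1.0641 = 0.9398; α₂ = α₁·K2/[H⁺] = 0.04498
α₁ + 2α₂ = 1.0297
CA = 1.0297 × 2.21 = 2.28 mmol/kg

CA = 2.28 mmol/kg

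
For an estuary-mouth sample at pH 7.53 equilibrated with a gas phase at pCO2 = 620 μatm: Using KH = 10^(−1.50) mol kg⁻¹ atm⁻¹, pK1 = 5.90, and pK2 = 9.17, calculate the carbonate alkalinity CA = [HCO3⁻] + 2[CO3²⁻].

[CO2*] = KH · pCO2 = 10^(−1.50) × 620×10^-6 = 1.961×10^-5 mol/kg
α₀ = 1/(1 + K1/[H⁺] + K1K2/[H⁺]²) = 1/(1 + 10^+1.63 + 10^-0.01) = 0.02240
DIC = [CO2*]/α₀ = 1.961×10^-5 / 0.02240 = 0.8751 mmol/kg
CA = (α₁ + 2α₂)·DIC = (0.9557 + 2×0.02189) × 0.8751 = 0.875 mmol/kg

CA = 0.875 mmol/kg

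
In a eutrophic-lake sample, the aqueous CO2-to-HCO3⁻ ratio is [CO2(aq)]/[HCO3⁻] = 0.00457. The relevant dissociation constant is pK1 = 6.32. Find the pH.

From K1 = [H⁺][HCO3⁻]/[CO2(aq)]:  pH = pK1 − log₁₀([CO2(aq)]/[HCO3⁻])
log₁₀(0.00457) = -2.340
pH = 6.32 − (-2.340) = 8.66

pH = 8.66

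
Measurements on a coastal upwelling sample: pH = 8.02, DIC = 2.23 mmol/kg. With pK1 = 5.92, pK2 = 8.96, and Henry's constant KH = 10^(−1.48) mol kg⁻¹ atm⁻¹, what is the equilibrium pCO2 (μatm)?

α₀ = 1 / (1 + K1/[H⁺] + K1K2/[H⁺]²) = 1 / (1 + 10^+2.10 + 10^+1.16)
   = 1 / (1 + 125.89 + 14.454) = 1/141.35 = 0.007075
[CO2*] = α₀ × DIC = 0.007075 × 2.23 = 0.01578 mmol/kg = 15.78 μmol/kg
pCO2 = [CO2*]/KH = 1.578×10^-5 / 3.311×10^-2 = 476 μatm

pCO2 = 476 μatm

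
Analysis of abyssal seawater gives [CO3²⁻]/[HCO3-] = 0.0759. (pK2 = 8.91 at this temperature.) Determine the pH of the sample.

From K2 = [H⁺][CO3²⁻]/[HCO3-]:  pH = pK2 + log₁₀([CO3²⁻]/[HCO3-])
log₁₀(0.0759) = -1.120
pH = 8.91 + (-1.120) = 7.79

pH = 7.79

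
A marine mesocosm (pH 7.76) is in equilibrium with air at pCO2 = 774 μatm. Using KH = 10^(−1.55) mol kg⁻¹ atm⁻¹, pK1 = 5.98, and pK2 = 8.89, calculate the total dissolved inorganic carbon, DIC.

DIC = 1.43 mmol/kg

[CO2*] = KH · pCO2 = 10^(−1.55) × 774×10^-6 = 2.181×10^-5 mol/kg
α₀ = 1/(1 + K1/[H⁺] + K1K2/[H⁺]²) = 1/(1 + 10^+1.78 + 10^+0.65) = 0.01522
DIC = [CO2*]/α₀ = 2.181×10^-5 / 0.01522 = 1.43 mmol/kg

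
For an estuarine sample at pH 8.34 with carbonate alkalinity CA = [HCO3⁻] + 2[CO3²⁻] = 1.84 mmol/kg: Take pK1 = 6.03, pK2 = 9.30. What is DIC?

DIC = 1.68 mmol/kg

CA = [HCO3⁻] + 2[CO3²⁻] = (α₁ + 2α₂)·DIC
At pH 8.34: [H⁺]/K1 = 10^-2.31 = 0.0048978, K2/[H⁺] = 10^-0.96 = 0.10965
α₁ = 1/(1 + 0.0048978 + 0.10965) = 1/1.1145 = 0.8972; α₂ = α₁·K2/[H⁺] = 0.09838
α₁ + 2α₂ = 1.0940
DIC = CA / (α₁ + 2α₂) = 1.84 / 1.0940 = 1.68 mmol/kg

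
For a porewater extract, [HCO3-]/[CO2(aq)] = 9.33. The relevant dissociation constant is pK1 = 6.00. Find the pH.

pH = 6.97

From K1 = [H⁺][HCO3-]/[CO2(aq)]:  pH = pK1 + log₁₀([HCO3-]/[CO2(aq)])
log₁₀(9.33) = +0.970
pH = 6.00 + (+0.970) = 6.97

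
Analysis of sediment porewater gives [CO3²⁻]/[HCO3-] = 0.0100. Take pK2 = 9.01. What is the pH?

From K2 = [H⁺][CO3²⁻]/[HCO3-]:  pH = pK2 + log₁₀([CO3²⁻]/[HCO3-])
log₁₀(0.0100) = -2.000
pH = 9.01 + (-2.000) = 7.01

pH = 7.01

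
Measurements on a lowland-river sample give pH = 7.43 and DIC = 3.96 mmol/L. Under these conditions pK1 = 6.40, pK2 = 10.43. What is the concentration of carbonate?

α₂ = 1 / (1 + [H⁺]/K2 + [H⁺]²/(K1K2)) = 1 / (1 + 10^+3.00 + 10^+1.97)
   = 1 / (1 + 1000.0 + 93.325) = 1/1094.3 = 0.0009138
[CO3²⁻] = α₂ × DIC = 0.0009138 × 3.96 = 0.00362 mmol/L = 3.62 μmol/L

[CO3²⁻] = 3.62 μmol/L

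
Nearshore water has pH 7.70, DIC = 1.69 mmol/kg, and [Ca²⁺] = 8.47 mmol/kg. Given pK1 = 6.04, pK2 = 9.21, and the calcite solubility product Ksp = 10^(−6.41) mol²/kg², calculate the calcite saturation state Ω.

Ω = 1.08

α₂ = 1 / (1 + [H⁺]/K2 + [H⁺]²/(K1K2)) = 1 / (1 + 10^+1.51 + 10^-0.15)
   = 1 / (1 + 32.359 + 0.70795) = 1/34.067 = 0.02935
[CO3²⁻] = α₂ × DIC = 0.02935 × 1.69 = 0.04961 mmol/kg
Ksp = 10^(−6.41) = 3.890×10^-7
Ω = [Ca²⁺][CO3²⁻]/Ksp = (8.47×10^-3)(4.961×10^-5) / 3.890×10^-7 = 1.08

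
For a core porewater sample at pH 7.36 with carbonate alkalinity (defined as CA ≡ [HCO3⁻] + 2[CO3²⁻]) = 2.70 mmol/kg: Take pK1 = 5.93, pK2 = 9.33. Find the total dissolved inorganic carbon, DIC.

DIC = 2.77 mmol/kg

CA = [HCO3⁻] + 2[CO3²⁻] = (α₁ + 2α₂)·DIC
At pH 7.36: [H⁺]/K1 = 10^-1.43 = 0.037154, K2/[H⁺] = 10^-1.97 = 0.010715
α₁ = 1/(1 + 0.037154 + 0.010715) = 1/1.0479 = 0.9543; α₂ = α₁·K2/[H⁺] = 0.01023
α₁ + 2α₂ = 0.9748
DIC = CA / (α₁ + 2α₂) = 2.70 / 0.9748 = 2.77 mmol/kg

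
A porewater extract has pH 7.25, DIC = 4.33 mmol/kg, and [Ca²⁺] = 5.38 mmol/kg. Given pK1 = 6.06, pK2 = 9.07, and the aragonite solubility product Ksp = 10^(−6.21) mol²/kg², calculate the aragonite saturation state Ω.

α₂ = 1 / (1 + [H⁺]/K2 + [H⁺]²/(K1K2)) = 1 / (1 + 10^+1.82 + 10^+0.63)
   = 1 / (1 + 66.069 + 4.2658) = 1/71.335 = 0.01402
[CO3²⁻] = α₂ × DIC = 0.01402 × 4.33 = 0.06070 mmol/kg
Ksp = 10^(−6.21) = 6.166×10^-7
Ω = [Ca²⁺][CO3²⁻]/Ksp = (5.38×10^-3)(6.070×10^-5) / 6.166×10^-7 = 0.530

Ω = 0.530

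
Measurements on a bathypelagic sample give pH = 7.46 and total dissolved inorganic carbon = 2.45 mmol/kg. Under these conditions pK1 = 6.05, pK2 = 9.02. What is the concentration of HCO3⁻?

[HCO3⁻] = 2.30 mmol/kg

α₁ = 1 / (1 + [H⁺]/K1 + K2/[H⁺]) = 1 / (1 + 10^-1.41 + 10^-1.56)
   = 1 / (1 + 0.038905 + 0.027542) = 1/1.0664 = 0.9377
[HCO3⁻] = α₁ × DIC = 0.9377 × 2.45 = 2.30 mmol/kg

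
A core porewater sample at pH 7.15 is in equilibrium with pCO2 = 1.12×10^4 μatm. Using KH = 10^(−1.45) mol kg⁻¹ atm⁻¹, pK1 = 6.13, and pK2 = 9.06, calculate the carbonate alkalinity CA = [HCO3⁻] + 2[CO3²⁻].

[CO2*] = KH · pCO2 = 10^(−1.45) × 1.12×10^4×10^-6 = 3.974×10^-4 mol/kg
α₀ = 1/(1 + K1/[H⁺] + K1K2/[H⁺]²) = 1/(1 + 10^+1.02 + 10^-0.89) = 0.08621
DIC = [CO2*]/α₀ = 3.974×10^-4 / 0.08621 = 4.610 mmol/kg
CA = (α₁ + 2α₂)·DIC = (0.9027 + 2×0.01111) × 4.610 = 4.26 mmol/kg

CA = 4.26 mmol/kg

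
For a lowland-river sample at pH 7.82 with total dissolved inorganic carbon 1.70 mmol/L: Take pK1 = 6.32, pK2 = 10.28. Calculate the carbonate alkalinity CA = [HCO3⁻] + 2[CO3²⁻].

CA = 1.65 mmol/L

CA = [HCO3⁻] + 2[CO3²⁻] = (α₁ + 2α₂)·DIC
At pH 7.82: [H⁺]/K1 = 10^-1.50 = 0.031623, K2/[H⁺] = 10^-2.46 = 0.0034674
α₁ = 1/(1 + 0.031623 + 0.0034674) = 1/1.0351 = 0.9661; α₂ = α₁·K2/[H⁺] = 0.003350
α₁ + 2α₂ = 0.9728
CA = 0.9728 × 1.70 = 1.65 mmol/L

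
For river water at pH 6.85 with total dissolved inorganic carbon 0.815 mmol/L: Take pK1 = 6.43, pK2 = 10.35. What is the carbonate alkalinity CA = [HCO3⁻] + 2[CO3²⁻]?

CA = 0.591 mmol/L

CA = [HCO3⁻] + 2[CO3²⁻] = (α₁ + 2α₂)·DIC
At pH 6.85: [H⁺]/K1 = 10^-0.42 = 0.38019, K2/[H⁺] = 10^-3.50 = 0.00031623
α₁ = 1/(1 + 0.38019 + 0.00031623) = 1/1.3805 = 0.7244; α₂ = α₁·K2/[H⁺] = 0.0002291
α₁ + 2α₂ = 0.7248
CA = 0.7248 × 0.815 = 0.591 mmol/L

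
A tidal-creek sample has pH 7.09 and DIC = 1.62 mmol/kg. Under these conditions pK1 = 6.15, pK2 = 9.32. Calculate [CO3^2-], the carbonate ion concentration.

[CO3²⁻] = 8.51 μmol/kg

α₂ = 1 / (1 + [H⁺]/K2 + [H⁺]²/(K1K2)) = 1 / (1 + 10^+2.23 + 10^+1.29)
   = 1 / (1 + 169.82 + 19.498) = 1/190.32 = 0.005254
[CO3²⁻] = α₂ × DIC = 0.005254 × 1.62 = 0.00851 mmol/kg = 8.51 μmol/kg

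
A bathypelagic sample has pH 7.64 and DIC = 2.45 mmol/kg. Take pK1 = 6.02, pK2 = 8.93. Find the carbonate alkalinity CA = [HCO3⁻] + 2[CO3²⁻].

CA = [HCO3⁻] + 2[CO3²⁻] = (α₁ + 2α₂)·DIC
At pH 7.64: [H⁺]/K1 = 10^-1.62 = 0.023988, K2/[H⁺] = 10^-1.29 = 0.051286
α₁ = 1/(1 + 0.023988 + 0.051286) = 1/1.0753 = 0.9300; α₂ = α₁·K2/[H⁺] = 0.04770
α₁ + 2α₂ = 1.0254
CA = 1.0254 × 2.45 = 2.51 mmol/kg

CA = 2.51 mmol/kg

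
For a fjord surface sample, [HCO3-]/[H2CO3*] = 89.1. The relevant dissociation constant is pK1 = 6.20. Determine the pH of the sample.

From K1 = [H⁺][HCO3-]/[H2CO3*]:  pH = pK1 + log₁₀([HCO3-]/[H2CO3*])
log₁₀(89.1) = +1.950
pH = 6.20 + (+1.950) = 8.15

pH = 8.15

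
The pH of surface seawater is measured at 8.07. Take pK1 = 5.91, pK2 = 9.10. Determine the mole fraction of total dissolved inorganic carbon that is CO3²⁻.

α₂ = 0.0848

α₂ = 1 / (1 + [H⁺]/K2 + [H⁺]²/(K1K2)) = 1 / (1 + 10^+1.03 + 10^-1.13)
   = 1 / (1 + 10.715 + 0.074131) = 1/11.789 = 0.08482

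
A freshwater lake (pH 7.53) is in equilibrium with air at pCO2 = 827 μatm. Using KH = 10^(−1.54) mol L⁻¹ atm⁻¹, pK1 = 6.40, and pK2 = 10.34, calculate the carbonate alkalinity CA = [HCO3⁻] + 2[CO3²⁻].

CA = 0.323 mmol/L

[CO2*] = KH · pCO2 = 10^(−1.54) × 827×10^-6 = 2.385×10^-5 mol/L
α₀ = 1/(1 + K1/[H⁺] + K1K2/[H⁺]²) = 1/(1 + 10^+1.13 + 10^-1.68) = 0.06892
DIC = [CO2*]/α₀ = 2.385×10^-5 / 0.06892 = 0.3461 mmol/L
CA = (α₁ + 2α₂)·DIC = (0.9296 + 2×0.001440) × 0.3461 = 0.323 mmol/L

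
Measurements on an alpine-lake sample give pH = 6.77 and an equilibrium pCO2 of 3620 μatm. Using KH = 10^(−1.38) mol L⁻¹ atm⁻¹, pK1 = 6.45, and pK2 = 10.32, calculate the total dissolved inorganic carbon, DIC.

[CO2*] = KH · pCO2 = 10^(−1.38) × 3620×10^-6 = 1.509×10^-4 mol/L
α₀ = 1/(1 + K1/[H⁺] + K1K2/[H⁺]²) = 1/(1 + 10^+0.32 + 10^-3.23) = 0.3236
DIC = [CO2*]/α₀ = 1.509×10^-4 / 0.3236 = 0.466 mmol/L

DIC = 0.466 mmol/L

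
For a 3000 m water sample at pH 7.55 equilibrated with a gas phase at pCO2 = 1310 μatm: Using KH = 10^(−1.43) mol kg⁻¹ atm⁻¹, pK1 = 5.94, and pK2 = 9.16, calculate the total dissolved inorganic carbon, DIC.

[CO2*] = KH · pCO2 = 10^(−1.43) × 1310×10^-6 = 4.867×10^-5 mol/kg
α₀ = 1/(1 + K1/[H⁺] + K1K2/[H⁺]²) = 1/(1 + 10^+1.61 + 10^+0.00) = 0.02340
DIC = [CO2*]/α₀ = 4.867×10^-5 / 0.02340 = 2.08 mmol/kg

DIC = 2.08 mmol/kg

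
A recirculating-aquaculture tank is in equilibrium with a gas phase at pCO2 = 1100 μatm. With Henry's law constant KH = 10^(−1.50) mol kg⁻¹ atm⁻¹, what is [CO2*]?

KH = 10^(−1.50) = 3.162×10^-2 mol kg⁻¹ atm⁻¹
[CO2*] = KH · pCO2 = 3.162×10^-2 × 1100×10^-6 atm = 3.48×10^-5 mol/kg

[CO2*] = 34.8 μmol/kg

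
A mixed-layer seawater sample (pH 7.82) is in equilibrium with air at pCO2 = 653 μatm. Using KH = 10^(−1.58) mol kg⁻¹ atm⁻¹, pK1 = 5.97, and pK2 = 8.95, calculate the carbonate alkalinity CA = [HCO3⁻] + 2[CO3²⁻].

CA = 1.40 mmol/kg

[CO2*] = KH · pCO2 = 10^(−1.58) × 653×10^-6 = 1.718×10^-5 mol/kg
α₀ = 1/(1 + K1/[H⁺] + K1K2/[H⁺]²) = 1/(1 + 10^+1.85 + 10^+0.72) = 0.01298
DIC = [CO2*]/α₀ = 1.718×10^-5 / 0.01298 = 1.323 mmol/kg
CA = (α₁ + 2α₂)·DIC = (0.9189 + 2×0.06812) × 1.323 = 1.40 mmol/kg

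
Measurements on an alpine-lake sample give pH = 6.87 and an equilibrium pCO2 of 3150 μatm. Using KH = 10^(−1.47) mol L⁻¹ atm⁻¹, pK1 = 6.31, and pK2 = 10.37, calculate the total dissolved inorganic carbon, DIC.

[CO2*] = KH · pCO2 = 10^(−1.47) × 3150×10^-6 = 1.067×10^-4 mol/L
α₀ = 1/(1 + K1/[H⁺] + K1K2/[H⁺]²) = 1/(1 + 10^+0.56 + 10^-2.94) = 0.2159
DIC = [CO2*]/α₀ = 1.067×10^-4 / 0.2159 = 0.494 mmol/L

DIC = 0.494 mmol/L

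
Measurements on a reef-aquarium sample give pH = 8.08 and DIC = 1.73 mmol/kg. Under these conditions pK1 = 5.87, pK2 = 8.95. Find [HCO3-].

[HCO3⁻] = 1.52 mmol/kg

α₁ = 1 / (1 + [H⁺]/K1 + K2/[H⁺]) = 1 / (1 + 10^-2.21 + 10^-0.87)
   = 1 / (1 + 0.0061660 + 0.13490) = 1/1.1411 = 0.8764
[HCO3⁻] = α₁ × DIC = 0.8764 × 1.73 = 1.52 mmol/kg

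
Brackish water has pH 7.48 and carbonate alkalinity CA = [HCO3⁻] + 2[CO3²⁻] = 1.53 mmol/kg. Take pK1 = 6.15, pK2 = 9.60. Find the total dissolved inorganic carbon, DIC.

DIC = 1.59 mmol/kg

CA = [HCO3⁻] + 2[CO3²⁻] = (α₁ + 2α₂)·DIC
At pH 7.48: [H⁺]/K1 = 10^-1.33 = 0.046774, K2/[H⁺] = 10^-2.12 = 0.0075858
α₁ = 1/(1 + 0.046774 + 0.0075858) = 1/1.0544 = 0.9484; α₂ = α₁·K2/[H⁺] = 0.007195
α₁ + 2α₂ = 0.9628
DIC = CA / (α₁ + 2α₂) = 1.53 / 0.9628 = 1.59 mmol/kg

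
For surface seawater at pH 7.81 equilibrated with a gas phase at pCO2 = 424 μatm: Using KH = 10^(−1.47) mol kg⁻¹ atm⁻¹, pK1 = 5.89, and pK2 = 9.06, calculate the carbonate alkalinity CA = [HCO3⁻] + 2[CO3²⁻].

CA = 1.33 mmol/kg

[CO2*] = KH · pCO2 = 10^(−1.47) × 424×10^-6 = 1.437×10^-5 mol/kg
α₀ = 1/(1 + K1/[H⁺] + K1K2/[H⁺]²) = 1/(1 + 10^+1.92 + 10^+0.67) = 0.01125
DIC = [CO2*]/α₀ = 1.437×10^-5 / 0.01125 = 1.277 mmol/kg
CA = (α₁ + 2α₂)·DIC = (0.9361 + 2×0.05264) × 1.277 = 1.33 mmol/kg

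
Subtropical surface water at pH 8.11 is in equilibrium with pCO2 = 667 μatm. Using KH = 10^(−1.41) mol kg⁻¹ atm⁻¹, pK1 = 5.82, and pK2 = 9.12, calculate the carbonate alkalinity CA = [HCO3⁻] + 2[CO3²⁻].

[CO2*] = KH · pCO2 = 10^(−1.41) × 667×10^-6 = 2.595×10^-5 mol/kg
α₀ = 1/(1 + K1/[H⁺] + K1K2/[H⁺]²) = 1/(1 + 10^+2.29 + 10^+1.28) = 0.004650
DIC = [CO2*]/α₀ = 2.595×10^-5 / 0.004650 = 5.580 mmol/kg
CA = (α₁ + 2α₂)·DIC = (0.9067 + 2×0.08861) × 5.580 = 6.05 mmol/kg

CA = 6.05 mmol/kg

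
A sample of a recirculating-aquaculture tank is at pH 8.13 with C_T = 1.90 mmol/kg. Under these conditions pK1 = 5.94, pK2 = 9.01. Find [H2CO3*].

[CO2*] = 10.8 μmol/kg

α₀ = 1 / (1 + K1/[H⁺] + K1K2/[H⁺]²) = 1 / (1 + 10^+2.19 + 10^+1.31)
   = 1 / (1 + 154.88 + 20.417) = 1/176.30 = 0.005672
[CO2*] = α₀ × DIC = 0.005672 × 1.90 = 0.0108 mmol/kg = 10.8 μmol/kg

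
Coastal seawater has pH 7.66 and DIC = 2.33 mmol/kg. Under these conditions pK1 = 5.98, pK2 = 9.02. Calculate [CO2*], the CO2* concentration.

α₀ = 1 / (1 + K1/[H⁺] + K1K2/[H⁺]²) = 1 / (1 + 10^+1.68 + 10^+0.32)
   = 1 / (1 + 47.863 + 2.0893) = 1/50.952 = 0.01963
[CO2*] = α₀ × DIC = 0.01963 × 2.33 = 0.0457 mmol/kg

[CO2*] = 0.0457 mmol/kg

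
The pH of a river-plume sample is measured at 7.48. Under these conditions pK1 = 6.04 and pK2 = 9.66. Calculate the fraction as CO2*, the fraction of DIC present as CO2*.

α₀ = 1 / (1 + K1/[H⁺] + K1K2/[H⁺]²) = 1 / (1 + 10^+1.44 + 10^-0.74)
   = 1 / (1 + 27.542 + 0.18197) = 1/28.724 = 0.03481

α₀ = 0.0348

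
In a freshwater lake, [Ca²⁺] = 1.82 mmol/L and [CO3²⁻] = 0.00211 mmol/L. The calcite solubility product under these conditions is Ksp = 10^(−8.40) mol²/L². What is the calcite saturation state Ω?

Ω = 0.965

Ksp = 10^(−8.40) = 3.981×10^-9
Ω = [Ca²⁺][CO3²⁻]/Ksp = (1.82×10^-3)(0.00211×10^-3) / 3.981×10^-9 = 0.965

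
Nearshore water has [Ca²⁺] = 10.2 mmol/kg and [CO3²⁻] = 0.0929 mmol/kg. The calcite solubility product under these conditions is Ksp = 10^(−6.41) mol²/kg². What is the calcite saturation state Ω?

Ω = 2.44

Ksp = 10^(−6.41) = 3.890×10^-7
Ω = [Ca²⁺][CO3²⁻]/Ksp = (10.2×10^-3)(0.0929×10^-3) / 3.890×10^-7 = 2.44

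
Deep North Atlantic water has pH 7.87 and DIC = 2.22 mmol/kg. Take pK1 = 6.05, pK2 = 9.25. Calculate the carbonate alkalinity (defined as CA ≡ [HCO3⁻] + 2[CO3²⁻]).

CA = [HCO3⁻] + 2[CO3²⁻] = (α₁ + 2α₂)·DIC
At pH 7.87: [H⁺]/K1 = 10^-1.82 = 0.015136, K2/[H⁺] = 10^-1.38 = 0.041687
α₁ = 1/(1 + 0.015136 + 0.041687) = 1/1.0568 = 0.9462; α₂ = α₁·K2/[H⁺] = 0.03945
α₁ + 2α₂ = 1.0251
CA = 1.0251 × 2.22 = 2.28 mmol/kg

CA = 2.28 mmol/kg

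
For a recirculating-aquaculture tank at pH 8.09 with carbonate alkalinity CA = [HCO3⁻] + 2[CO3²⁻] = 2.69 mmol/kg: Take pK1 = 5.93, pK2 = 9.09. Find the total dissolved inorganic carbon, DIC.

DIC = 2.48 mmol/kg

CA = [HCO3⁻] + 2[CO3²⁻] = (α₁ + 2α₂)·DIC
At pH 8.09: [H⁺]/K1 = 10^-2.16 = 0.0069183, K2/[H⁺] = 10^-1.00 = 0.10000
α₁ = 1/(1 + 0.0069183 + 0.10000) = 1/1.1069 = 0.9034; α₂ = α₁·K2/[H⁺] = 0.09034
α₁ + 2α₂ = 1.0841
DIC = CA / (α₁ + 2α₂) = 2.69 / 1.0841 = 2.48 mmol/kg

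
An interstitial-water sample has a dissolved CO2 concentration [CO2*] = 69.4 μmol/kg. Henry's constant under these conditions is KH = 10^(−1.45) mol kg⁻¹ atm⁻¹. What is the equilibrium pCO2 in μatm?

pCO2 = 1960 μatm

KH = 10^(−1.45) = 3.548×10^-2 mol kg⁻¹ atm⁻¹
pCO2 = [CO2*]/KH = 69.4×10^-6 / 3.548×10^-2 = 1.96×10^-3 atm = 1960 μatm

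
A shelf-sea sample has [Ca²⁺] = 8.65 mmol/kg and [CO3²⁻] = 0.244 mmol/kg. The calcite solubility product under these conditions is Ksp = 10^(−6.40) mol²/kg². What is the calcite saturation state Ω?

Ω = 5.30

Ksp = 10^(−6.40) = 3.981×10^-7
Ω = [Ca²⁺][CO3²⁻]/Ksp = (8.65×10^-3)(0.244×10^-3) / 3.981×10^-7 = 5.30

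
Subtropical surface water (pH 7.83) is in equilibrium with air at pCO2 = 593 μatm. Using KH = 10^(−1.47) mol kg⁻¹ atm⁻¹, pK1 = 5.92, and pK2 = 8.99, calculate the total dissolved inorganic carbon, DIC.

DIC = 1.77 mmol/kg

[CO2*] = KH · pCO2 = 10^(−1.47) × 593×10^-6 = 2.009×10^-5 mol/kg
α₀ = 1/(1 + K1/[H⁺] + K1K2/[H⁺]²) = 1/(1 + 10^+1.91 + 10^+0.75) = 0.01138
DIC = [CO2*]/α₀ = 2.009×10^-5 / 0.01138 = 1.77 mmol/kg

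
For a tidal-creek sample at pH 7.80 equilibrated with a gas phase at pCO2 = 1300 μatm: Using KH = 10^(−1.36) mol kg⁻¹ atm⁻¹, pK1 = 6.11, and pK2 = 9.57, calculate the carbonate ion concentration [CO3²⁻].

[CO2*] = KH · pCO2 = 10^(−1.36) × 1300×10^-6 = 5.675×10^-5 mol/kg
α₀ = 1/(1 + K1/[H⁺] + K1K2/[H⁺]²) = 1/(1 + 10^+1.69 + 10^-0.08) = 0.01968
DIC = [CO2*]/α₀ = 5.675×10^-5 / 0.01968 = 2.883 mmol/kg
[CO3²⁻] = α₂·DIC; α₂ = 0.01637, so [CO3²⁻] = 0.01637 × 2.883 = 0.0472 mmol/kg

[CO3²⁻] = 0.0472 mmol/kg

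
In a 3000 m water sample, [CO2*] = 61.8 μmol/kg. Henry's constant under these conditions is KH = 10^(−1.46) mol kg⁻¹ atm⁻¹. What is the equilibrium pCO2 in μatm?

KH = 10^(−1.46) = 3.467×10^-2 mol kg⁻¹ atm⁻¹
pCO2 = [CO2*]/KH = 61.8×10^-6 / 3.467×10^-2 = 1.78×10^-3 atm = 1780 μatm

pCO2 = 1780 μatm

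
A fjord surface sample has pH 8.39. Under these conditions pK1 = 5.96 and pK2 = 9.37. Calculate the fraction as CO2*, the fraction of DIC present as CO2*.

α₀ = 0.00335

α₀ = 1 / (1 + K1/[H⁺] + K1K2/[H⁺]²) = 1 / (1 + 10^+2.43 + 10^+1.45)
   = 1 / (1 + 269.15 + 28.184) = 1/298.34 = 0.003352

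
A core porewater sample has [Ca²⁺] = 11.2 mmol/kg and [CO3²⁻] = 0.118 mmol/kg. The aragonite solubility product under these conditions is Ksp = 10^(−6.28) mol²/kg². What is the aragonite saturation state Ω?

Ω = 2.52

Ksp = 10^(−6.28) = 5.248×10^-7
Ω = [Ca²⁺][CO3²⁻]/Ksp = (11.2×10^-3)(0.118×10^-3) / 5.248×10^-7 = 2.52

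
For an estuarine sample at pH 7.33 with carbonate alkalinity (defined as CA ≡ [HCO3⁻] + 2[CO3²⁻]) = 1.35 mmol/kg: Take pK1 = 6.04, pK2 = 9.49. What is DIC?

CA = [HCO3⁻] + 2[CO3²⁻] = (α₁ + 2α₂)·DIC
At pH 7.33: [H⁺]/K1 = 10^-1.29 = 0.051286, K2/[H⁺] = 10^-2.16 = 0.0069183
α₁ = 1/(1 + 0.051286 + 0.0069183) = 1/1.0582 = 0.9450; α₂ = α₁·K2/[H⁺] = 0.006538
α₁ + 2α₂ = 0.9581
DIC = CA / (α₁ + 2α₂) = 1.35 / 0.9581 = 1.41 mmol/kg

DIC = 1.41 mmol/kg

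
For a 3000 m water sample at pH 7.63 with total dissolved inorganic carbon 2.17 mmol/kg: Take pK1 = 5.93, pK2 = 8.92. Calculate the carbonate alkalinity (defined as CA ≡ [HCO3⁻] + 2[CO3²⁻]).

CA = 2.23 mmol/kg

CA = [HCO3⁻] + 2[CO3²⁻] = (α₁ + 2α₂)·DIC
At pH 7.63: [H⁺]/K1 = 10^-1.70 = 0.019953, K2/[H⁺] = 10^-1.29 = 0.051286
α₁ = 1/(1 + 0.019953 + 0.051286) = 1/1.0712 = 0.9335; α₂ = α₁·K2/[H⁺] = 0.04788
α₁ + 2α₂ = 1.0292
CA = 1.0292 × 2.17 = 2.23 mmol/kg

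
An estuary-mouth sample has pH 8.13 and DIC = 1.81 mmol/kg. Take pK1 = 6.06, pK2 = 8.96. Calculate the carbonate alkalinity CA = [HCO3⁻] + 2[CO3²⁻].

CA = [HCO3⁻] + 2[CO3²⁻] = (α₁ + 2α₂)·DIC
At pH 8.13: [H⁺]/K1 = 10^-2.07 = 0.0085114, K2/[H⁺] = 10^-0.83 = 0.14791
α₁ = 1/(1 + 0.0085114 + 0.14791) = 1/1.1564 = 0.8647; α₂ = α₁·K2/[H⁺] = 0.1279
α₁ + 2α₂ = 1.1205
CA = 1.1205 × 1.81 = 2.03 mmol/kg

CA = 2.03 mmol/kg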